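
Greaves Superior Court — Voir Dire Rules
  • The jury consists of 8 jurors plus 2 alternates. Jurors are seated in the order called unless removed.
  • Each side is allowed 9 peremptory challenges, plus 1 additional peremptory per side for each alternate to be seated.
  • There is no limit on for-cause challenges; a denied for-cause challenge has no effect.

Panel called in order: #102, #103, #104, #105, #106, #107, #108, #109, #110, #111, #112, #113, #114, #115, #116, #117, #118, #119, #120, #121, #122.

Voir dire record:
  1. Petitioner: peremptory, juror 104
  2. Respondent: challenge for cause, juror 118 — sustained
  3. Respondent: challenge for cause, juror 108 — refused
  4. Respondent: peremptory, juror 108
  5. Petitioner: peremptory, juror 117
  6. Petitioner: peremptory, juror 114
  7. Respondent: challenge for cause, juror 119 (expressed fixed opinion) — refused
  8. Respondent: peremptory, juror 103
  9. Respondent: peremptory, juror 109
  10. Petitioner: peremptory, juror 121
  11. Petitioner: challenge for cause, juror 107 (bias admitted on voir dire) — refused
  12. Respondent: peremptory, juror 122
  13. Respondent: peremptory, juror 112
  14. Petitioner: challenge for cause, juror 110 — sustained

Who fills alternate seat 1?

119

Removed: #103, #104, #108, #109, #110, #112, #114, #117, #118, #121, #122. (#107, #119 stay — for-cause denied.)
Filling seats in venire order through position 9: #102, #105, #106, #107, #111, #113, #115, #116, #119.
So alternate 1 is #119.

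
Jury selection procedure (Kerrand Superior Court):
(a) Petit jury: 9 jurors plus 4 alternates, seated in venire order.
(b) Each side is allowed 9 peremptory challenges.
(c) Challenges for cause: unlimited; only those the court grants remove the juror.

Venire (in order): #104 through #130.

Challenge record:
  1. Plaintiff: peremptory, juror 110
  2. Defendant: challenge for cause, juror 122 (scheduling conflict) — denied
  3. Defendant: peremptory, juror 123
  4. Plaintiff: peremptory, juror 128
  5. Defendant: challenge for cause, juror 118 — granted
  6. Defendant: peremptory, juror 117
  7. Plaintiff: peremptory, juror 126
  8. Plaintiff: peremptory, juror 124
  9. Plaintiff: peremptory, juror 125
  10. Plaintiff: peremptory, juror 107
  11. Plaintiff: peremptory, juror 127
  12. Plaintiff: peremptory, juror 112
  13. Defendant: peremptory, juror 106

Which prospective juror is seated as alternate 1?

119

Removed: #106, #107, #110, #112, #117, #118, #123, #124, #125, #126, #127, #128. (#122 stays — for-cause denied.)
Seating in order: seats 1–9 → #104, #105, #108, #109, #111, #113, #114, #115, #116; alternates → #119, #120, #121, #122.
So alternate 1 is #119.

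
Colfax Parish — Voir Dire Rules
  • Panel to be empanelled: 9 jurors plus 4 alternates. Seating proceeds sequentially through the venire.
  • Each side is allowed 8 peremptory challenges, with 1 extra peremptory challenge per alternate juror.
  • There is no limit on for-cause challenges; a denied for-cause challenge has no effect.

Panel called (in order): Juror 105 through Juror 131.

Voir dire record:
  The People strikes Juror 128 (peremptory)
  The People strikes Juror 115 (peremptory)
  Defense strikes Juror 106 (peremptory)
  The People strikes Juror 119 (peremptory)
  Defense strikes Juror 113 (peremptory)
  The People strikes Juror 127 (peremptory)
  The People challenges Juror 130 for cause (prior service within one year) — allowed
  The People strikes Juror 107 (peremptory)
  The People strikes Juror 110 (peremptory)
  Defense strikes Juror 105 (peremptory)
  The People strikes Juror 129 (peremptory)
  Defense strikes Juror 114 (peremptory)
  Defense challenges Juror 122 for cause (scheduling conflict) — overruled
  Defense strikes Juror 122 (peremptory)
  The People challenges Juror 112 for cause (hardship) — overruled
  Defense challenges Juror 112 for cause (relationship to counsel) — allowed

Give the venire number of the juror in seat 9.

123

Removed: #105, #106, #107, #110, #112, #113, #114, #115, #119, #122, #127, #128, #129, #130.
Seating in order: seats 1–9 → #108, #109, #111, #116, #117, #118, #120, #121, #123; alternates → #124, #125, #126, #131.
So seat 9 is #123.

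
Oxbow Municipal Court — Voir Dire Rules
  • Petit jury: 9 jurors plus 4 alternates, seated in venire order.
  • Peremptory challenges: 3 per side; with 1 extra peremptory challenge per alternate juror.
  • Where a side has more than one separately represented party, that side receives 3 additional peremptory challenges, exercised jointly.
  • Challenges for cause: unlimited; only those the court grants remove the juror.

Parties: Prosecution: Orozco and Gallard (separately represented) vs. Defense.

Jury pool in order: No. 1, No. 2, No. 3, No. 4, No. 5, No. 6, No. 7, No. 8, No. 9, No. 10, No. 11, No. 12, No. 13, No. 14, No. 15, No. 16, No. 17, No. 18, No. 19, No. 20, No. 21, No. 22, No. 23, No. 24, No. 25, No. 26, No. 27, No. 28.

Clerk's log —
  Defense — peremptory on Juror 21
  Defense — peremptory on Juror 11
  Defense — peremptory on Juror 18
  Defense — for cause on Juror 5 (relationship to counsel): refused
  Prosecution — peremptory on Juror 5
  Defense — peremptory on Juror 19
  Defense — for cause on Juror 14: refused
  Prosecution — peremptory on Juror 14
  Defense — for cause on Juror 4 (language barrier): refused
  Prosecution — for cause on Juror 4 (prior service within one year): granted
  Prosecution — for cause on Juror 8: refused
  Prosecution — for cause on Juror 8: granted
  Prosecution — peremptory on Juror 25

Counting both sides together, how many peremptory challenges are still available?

Prosecution allotment: 3 base + 1 × 4 alternates + 3 multi-party = 10. Defense allotment: 3 base + 1 × 4 alternates = 7.
Prosecution peremptories used: #5, #14, #25 — 3 (for-cause on #4, #8, #8 don't count).
Defense peremptories used: #21, #11, #18, #19 — 4 (for-cause on #5, #14, #4 don't count).
Remaining: (10 − 3) + (7 − 4) = 10.

10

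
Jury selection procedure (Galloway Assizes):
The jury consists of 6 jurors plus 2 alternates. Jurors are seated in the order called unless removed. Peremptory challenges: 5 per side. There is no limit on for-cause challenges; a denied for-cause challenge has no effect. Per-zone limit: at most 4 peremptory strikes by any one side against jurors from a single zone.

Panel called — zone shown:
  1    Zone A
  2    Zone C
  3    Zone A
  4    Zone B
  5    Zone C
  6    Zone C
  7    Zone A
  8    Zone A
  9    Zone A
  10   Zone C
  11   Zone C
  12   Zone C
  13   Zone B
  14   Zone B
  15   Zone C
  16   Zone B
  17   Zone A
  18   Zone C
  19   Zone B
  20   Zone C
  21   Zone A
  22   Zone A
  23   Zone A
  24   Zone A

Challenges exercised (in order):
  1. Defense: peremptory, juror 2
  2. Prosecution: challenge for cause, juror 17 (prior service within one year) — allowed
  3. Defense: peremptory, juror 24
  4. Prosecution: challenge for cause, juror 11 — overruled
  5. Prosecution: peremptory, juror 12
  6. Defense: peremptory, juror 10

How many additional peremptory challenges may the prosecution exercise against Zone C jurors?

Prosecution peremptories so far: #12 — 1 of 5 used, 4 left overall.
Against Zone C: #12 — 1 used; per-zone cap 4 leaves 3.
Binding limit: min(4, 3) = 3.

3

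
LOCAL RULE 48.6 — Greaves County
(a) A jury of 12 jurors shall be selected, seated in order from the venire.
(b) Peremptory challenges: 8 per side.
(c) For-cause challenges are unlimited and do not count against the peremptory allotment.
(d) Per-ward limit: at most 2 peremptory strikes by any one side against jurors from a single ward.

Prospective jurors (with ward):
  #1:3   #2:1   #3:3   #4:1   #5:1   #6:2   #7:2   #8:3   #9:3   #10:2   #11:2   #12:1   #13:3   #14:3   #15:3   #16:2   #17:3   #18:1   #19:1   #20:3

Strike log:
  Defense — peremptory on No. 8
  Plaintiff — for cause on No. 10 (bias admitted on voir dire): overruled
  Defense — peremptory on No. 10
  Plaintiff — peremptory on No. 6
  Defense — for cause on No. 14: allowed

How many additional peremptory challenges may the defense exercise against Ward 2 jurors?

1

Defense peremptories so far: #8, #10 — 2 of 8 used, 6 left overall.
Against Ward 2: #10 — 1 used; per-ward cap 2 leaves 1.
Binding limit: min(6, 1) = 1.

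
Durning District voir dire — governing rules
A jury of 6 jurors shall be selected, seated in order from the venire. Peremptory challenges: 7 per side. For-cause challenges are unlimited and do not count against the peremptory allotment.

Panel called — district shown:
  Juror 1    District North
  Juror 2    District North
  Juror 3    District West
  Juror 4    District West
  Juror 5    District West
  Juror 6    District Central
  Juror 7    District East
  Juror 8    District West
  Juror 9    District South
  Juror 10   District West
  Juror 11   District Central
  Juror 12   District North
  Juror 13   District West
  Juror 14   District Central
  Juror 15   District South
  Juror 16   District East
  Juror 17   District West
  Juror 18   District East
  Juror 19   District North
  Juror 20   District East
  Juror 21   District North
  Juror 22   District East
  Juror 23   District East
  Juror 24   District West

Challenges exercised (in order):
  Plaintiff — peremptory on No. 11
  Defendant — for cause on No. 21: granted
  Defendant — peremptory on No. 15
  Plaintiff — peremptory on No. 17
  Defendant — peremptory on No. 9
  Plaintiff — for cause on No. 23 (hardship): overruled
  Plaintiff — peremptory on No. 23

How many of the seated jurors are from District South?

0

Removed: #9, #11, #15, #17, #21, #23.
Seated jurors 1–6: #1, #2, #3, #4, #5, #6.
None of those are in District South → 0.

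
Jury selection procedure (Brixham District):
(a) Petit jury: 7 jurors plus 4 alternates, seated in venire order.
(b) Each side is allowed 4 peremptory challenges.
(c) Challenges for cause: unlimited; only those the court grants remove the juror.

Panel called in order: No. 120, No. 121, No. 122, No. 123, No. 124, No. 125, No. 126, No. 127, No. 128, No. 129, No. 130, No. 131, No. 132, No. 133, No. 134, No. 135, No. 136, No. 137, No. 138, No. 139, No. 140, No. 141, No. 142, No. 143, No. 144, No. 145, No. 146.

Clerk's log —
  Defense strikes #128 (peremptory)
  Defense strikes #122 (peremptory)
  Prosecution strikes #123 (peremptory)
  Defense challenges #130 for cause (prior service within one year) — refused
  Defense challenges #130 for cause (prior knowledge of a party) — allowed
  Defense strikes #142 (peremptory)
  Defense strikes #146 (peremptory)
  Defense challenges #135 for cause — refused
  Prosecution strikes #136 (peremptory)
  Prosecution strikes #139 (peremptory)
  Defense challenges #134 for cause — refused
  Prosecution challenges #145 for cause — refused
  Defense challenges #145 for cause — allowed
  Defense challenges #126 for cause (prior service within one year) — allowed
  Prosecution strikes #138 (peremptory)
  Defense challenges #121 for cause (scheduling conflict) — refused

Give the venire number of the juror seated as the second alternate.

Removed: #122, #123, #126, #128, #130, #136, #138, #139, #142, #145, #146. (#121, #134, #135 stay — for-cause denied.)
Seating in order: seats 1–7 → #120, #121, #124, #125, #127, #129, #131; alternates → #132, #133, #134, #135.
So alternate 2 is #133.

133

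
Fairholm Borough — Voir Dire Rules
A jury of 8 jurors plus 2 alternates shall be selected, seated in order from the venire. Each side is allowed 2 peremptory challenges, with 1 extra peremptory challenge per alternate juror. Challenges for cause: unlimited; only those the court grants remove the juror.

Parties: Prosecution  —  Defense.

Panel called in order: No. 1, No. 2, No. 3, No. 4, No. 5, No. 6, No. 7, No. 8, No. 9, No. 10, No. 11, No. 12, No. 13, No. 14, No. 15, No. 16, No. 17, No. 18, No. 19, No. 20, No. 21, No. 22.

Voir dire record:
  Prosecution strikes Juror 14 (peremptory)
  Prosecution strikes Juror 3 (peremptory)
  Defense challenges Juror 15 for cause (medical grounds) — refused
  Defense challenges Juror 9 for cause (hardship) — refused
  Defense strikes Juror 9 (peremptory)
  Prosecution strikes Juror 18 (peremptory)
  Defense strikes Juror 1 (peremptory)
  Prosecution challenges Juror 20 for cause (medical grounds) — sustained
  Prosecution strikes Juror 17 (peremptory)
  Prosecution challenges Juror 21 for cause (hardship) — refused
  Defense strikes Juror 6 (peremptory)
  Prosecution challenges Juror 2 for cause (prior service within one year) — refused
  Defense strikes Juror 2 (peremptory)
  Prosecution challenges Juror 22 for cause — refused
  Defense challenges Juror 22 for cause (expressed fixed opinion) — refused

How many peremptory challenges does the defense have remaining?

0

Defense allotment: 2 base + 1 × 2 alternates = 4.
Defense peremptories used: #9, #1, #6, #2 — 4 (for-cause on #15, #9, #22 don't count).
Remaining: 4 − 4 = 0.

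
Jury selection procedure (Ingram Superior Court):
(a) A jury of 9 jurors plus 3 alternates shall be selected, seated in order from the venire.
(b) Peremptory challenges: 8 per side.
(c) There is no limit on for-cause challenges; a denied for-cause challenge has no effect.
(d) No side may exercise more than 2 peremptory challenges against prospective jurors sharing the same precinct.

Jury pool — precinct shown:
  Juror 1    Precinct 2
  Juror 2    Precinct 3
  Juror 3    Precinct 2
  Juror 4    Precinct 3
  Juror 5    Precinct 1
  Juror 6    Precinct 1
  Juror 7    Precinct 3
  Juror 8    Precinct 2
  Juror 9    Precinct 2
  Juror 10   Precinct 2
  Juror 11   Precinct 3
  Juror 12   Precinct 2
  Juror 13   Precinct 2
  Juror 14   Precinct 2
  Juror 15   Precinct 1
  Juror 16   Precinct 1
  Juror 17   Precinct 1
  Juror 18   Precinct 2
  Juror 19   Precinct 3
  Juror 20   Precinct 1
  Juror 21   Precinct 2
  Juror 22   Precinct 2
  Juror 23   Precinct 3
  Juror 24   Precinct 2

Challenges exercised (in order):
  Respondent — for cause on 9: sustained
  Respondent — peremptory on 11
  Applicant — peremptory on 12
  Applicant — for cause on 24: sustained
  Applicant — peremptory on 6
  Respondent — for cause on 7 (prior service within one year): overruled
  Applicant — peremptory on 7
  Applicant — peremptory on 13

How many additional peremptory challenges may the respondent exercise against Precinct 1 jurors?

Respondent peremptories so far: #11 — 1 of 8 used, 7 left overall.
Against Precinct 1: none yet — per-precinct cap 2 leaves 2.
Binding limit: min(7, 2) = 2.

2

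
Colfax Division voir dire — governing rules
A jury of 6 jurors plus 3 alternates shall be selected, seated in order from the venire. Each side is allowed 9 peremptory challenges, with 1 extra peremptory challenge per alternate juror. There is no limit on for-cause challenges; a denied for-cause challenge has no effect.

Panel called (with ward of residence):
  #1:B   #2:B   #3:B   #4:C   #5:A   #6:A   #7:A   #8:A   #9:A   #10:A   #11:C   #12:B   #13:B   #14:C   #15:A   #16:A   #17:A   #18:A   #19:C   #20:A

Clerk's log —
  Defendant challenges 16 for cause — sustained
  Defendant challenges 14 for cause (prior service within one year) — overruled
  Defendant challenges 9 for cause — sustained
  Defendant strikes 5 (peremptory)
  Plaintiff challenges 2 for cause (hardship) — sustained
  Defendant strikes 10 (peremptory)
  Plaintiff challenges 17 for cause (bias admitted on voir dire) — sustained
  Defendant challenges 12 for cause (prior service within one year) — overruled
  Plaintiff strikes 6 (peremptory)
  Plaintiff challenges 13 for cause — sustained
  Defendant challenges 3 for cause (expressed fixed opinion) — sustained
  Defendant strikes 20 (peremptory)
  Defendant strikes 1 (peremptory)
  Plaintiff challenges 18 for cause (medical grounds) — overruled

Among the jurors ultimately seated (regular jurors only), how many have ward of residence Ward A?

2

Removed: #1, #2, #3, #5, #6, #9, #10, #13, #16, #17, #20.
Seated jurors 1–6: #4, #7, #8, #11, #12, #14 (alternates #15, #18, #19 not counted).
Of those, in Ward A: #7, #8 → 2.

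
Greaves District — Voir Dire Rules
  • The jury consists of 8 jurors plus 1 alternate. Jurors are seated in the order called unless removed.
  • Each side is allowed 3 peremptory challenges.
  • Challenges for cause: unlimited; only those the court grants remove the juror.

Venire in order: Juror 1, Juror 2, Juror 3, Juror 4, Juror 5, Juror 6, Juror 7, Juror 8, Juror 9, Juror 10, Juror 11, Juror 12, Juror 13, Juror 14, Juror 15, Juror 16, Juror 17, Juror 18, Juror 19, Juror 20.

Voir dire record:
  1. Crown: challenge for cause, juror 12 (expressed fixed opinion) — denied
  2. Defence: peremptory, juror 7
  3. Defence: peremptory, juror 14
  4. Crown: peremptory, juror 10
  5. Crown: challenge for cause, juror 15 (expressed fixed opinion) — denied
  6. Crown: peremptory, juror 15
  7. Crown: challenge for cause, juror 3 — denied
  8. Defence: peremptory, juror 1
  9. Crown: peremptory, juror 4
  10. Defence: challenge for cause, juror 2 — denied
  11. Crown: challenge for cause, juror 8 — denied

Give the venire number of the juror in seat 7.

11

Removed: #1, #4, #7, #10, #14, #15. (#2, #3, #8, #12 stay — for-cause denied.)
Seating in order: seats 1–8 → #2, #3, #5, #6, #8, #9, #11, #12; alternates → #13.
So seat 7 is #11.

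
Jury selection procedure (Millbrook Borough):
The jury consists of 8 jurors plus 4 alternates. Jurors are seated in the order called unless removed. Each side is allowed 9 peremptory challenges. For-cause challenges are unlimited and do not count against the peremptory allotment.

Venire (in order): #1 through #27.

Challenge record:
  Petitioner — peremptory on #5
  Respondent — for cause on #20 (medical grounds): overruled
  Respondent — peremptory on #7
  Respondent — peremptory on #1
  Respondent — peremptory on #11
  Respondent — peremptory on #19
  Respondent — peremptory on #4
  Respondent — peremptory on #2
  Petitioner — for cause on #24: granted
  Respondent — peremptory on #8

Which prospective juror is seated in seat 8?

Removed: #1, #2, #4, #5, #7, #8, #11, #19, #24. (#20 stays — for-cause denied.)
Filling seats in venire order through position 8: #3, #6, #9, #10, #12, #13, #14, #15.
So seat 8 is #15.

15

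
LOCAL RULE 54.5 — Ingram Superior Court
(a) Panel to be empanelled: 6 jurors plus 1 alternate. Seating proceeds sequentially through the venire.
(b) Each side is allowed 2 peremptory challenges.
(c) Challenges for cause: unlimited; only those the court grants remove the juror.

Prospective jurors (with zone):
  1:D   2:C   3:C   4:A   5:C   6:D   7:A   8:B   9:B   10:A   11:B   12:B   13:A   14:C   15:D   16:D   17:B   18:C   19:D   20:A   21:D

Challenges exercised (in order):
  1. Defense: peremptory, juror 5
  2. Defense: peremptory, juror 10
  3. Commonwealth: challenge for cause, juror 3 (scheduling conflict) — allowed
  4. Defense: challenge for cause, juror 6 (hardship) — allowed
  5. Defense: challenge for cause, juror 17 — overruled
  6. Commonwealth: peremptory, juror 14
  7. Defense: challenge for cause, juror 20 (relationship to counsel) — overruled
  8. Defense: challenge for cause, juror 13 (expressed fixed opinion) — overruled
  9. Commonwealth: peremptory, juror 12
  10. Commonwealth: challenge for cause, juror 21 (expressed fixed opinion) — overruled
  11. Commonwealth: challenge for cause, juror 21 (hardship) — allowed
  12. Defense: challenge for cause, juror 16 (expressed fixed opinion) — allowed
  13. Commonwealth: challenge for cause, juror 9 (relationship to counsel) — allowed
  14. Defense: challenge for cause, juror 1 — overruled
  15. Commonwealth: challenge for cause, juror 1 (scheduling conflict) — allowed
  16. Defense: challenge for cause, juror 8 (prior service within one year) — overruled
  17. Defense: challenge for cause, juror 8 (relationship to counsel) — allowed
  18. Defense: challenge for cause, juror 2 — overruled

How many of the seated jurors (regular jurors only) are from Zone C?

1

Removed: #1, #3, #5, #6, #8, #9, #10, #12, #14, #16, #21.
Seated jurors 1–6: #2, #4, #7, #11, #13, #15 (alternates #17 not counted).
Of those, in Zone C: #2 → 1.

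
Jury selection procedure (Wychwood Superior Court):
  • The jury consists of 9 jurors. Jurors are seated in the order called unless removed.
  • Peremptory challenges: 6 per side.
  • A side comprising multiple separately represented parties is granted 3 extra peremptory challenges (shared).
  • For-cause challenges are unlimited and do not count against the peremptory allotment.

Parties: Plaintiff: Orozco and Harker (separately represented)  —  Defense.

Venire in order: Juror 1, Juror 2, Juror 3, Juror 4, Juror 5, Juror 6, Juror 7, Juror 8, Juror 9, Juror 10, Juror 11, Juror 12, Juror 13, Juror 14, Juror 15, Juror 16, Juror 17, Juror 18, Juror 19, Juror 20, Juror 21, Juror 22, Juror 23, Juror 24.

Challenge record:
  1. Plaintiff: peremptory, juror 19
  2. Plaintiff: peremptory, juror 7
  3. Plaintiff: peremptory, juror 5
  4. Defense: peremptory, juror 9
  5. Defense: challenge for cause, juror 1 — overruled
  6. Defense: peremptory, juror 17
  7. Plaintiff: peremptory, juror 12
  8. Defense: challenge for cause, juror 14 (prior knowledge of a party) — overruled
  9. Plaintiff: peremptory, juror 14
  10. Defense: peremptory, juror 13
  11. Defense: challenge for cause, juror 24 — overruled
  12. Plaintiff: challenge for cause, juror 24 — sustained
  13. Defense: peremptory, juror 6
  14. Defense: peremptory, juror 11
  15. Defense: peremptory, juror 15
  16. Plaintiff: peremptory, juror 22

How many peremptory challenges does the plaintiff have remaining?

3

Plaintiff allotment: 6 base + 3 multi-party = 9.
Plaintiff peremptories used: #19, #7, #5, #12, #14, #22 — 6 (the for-cause on #24 doesn't count).
Remaining: 9 − 6 = 3.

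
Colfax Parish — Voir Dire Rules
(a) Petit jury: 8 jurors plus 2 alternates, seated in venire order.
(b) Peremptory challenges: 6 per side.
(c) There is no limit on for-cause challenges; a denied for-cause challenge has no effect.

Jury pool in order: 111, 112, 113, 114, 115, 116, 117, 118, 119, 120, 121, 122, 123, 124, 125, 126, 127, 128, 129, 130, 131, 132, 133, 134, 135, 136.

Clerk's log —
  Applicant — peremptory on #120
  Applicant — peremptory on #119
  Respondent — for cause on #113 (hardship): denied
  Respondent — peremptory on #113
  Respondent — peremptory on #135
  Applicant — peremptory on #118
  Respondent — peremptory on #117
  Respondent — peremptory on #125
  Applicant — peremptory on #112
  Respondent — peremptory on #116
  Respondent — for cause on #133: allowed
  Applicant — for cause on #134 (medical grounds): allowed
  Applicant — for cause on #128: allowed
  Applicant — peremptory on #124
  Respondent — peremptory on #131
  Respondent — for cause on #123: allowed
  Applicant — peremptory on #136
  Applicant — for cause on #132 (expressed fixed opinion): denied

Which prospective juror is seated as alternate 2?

132

Removed: #112, #113, #116, #117, #118, #119, #120, #123, #124, #125, #128, #131, #133, #134, #135, #136. (#132 stays — for-cause denied.)
Seating in order: seats 1–8 → #111, #114, #115, #121, #122, #126, #127, #129; alternates → #130, #132.
So alternate 2 is #132.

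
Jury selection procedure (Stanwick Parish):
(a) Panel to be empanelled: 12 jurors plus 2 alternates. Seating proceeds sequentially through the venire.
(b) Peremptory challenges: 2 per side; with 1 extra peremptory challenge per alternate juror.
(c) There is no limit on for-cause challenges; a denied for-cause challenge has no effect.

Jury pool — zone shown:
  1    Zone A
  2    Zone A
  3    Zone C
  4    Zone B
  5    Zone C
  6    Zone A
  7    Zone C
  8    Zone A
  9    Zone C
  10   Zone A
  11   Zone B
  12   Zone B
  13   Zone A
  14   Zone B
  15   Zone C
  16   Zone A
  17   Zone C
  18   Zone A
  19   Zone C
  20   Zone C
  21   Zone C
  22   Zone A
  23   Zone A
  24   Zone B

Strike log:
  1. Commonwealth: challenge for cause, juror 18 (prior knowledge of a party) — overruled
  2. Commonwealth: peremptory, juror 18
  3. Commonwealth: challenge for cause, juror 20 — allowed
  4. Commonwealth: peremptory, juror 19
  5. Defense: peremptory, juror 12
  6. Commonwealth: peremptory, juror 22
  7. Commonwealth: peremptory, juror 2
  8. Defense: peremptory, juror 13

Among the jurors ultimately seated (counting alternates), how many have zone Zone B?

3

Removed: #2, #12, #13, #18, #19, #20, #22.
Seated (14 incl. alternates): #1, #3, #4, #5, #6, #7, #8, #9, #10, #11, #14, #15, #16, #17.
Of those, in Zone B: #4, #11, #14 → 3.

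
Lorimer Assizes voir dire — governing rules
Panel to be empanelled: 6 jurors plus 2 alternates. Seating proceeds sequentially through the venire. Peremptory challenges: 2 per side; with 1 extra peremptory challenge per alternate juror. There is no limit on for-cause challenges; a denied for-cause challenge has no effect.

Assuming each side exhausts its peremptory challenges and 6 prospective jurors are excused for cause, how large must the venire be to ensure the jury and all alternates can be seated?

22

Seats to fill: 6 + 2 alternates = 8.
Peremptories: 2 + 1×2 = 4 per side × 2 sides = 8.
For-cause removals: 6.
Minimum venire: 8 + 8 + 6 = 22.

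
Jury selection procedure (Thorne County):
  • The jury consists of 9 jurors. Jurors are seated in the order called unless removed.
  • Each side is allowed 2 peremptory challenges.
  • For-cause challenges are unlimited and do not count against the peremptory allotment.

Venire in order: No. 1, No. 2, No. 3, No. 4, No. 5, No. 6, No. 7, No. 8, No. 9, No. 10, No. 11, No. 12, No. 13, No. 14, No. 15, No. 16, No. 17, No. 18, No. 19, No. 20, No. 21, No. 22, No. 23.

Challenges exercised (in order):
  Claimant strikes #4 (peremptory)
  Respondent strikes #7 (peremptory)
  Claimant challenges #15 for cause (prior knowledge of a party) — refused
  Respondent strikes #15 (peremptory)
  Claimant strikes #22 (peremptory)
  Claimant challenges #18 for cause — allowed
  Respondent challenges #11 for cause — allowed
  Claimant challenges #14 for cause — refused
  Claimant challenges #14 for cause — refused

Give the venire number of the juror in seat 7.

Removed: #4, #7, #11, #15, #18, #22. (#14 stays — for-cause denied.)
Seating in order: seats 1–9 → #1, #2, #3, #5, #6, #8, #9, #10, #12.
So seat 7 is #9.

9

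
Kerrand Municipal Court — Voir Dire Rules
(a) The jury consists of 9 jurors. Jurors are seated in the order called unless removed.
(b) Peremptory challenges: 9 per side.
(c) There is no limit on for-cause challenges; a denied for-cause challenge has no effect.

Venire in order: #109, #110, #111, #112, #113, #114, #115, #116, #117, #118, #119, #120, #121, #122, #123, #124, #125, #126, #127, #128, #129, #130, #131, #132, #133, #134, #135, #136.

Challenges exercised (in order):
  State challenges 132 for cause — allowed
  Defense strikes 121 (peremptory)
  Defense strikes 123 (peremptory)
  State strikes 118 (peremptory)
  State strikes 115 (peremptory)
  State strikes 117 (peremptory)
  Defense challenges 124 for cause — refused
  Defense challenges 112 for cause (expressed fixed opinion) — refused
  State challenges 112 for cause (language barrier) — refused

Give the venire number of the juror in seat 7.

116

Removed: #115, #117, #118, #121, #123, #132. (#112, #124 stay — for-cause denied.)
Seating in order: seats 1–9 → #109, #110, #111, #112, #113, #114, #116, #119, #120.
So seat 7 is #116.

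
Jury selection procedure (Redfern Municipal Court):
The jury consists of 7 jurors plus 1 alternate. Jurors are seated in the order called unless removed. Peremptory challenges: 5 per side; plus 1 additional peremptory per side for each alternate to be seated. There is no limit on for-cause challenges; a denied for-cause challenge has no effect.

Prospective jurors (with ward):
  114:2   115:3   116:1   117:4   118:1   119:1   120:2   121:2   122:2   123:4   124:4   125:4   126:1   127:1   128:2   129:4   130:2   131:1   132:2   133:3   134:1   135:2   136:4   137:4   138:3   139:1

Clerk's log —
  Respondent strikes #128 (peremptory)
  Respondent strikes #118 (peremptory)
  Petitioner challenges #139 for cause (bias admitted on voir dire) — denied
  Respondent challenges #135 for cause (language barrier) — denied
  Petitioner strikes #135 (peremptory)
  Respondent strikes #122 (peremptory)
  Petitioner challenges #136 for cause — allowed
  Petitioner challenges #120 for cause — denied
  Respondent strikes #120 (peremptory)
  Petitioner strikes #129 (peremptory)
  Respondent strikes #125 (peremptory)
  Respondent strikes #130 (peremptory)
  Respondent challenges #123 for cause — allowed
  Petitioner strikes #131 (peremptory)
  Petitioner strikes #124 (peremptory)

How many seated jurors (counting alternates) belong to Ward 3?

1

Removed: #118, #120, #122, #123, #124, #125, #128, #129, #130, #131, #135, #136.
Seated (8 incl. alternates): #114, #115, #116, #117, #119, #121, #126, #127.
Of those, in Ward 3: #115 → 1.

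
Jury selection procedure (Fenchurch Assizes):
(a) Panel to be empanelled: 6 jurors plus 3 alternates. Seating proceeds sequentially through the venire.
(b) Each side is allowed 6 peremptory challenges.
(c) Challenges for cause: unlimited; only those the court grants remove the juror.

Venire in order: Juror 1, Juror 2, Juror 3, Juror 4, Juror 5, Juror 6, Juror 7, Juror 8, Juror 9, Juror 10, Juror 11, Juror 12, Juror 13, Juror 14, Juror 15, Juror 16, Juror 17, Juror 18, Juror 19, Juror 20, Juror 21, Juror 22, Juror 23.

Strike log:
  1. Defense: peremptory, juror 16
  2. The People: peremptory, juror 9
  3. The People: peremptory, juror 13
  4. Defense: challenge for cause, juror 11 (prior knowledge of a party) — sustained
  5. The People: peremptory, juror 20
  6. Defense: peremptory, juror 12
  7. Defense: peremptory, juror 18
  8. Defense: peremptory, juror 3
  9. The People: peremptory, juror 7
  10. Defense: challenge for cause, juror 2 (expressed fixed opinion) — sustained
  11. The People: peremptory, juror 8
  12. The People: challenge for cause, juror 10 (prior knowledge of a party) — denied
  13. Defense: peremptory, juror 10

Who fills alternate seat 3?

Removed: #2, #3, #7, #8, #9, #10, #11, #12, #13, #16, #18, #20.
Seating in order: seats 1–6 → #1, #4, #5, #6, #14, #15; alternates → #17, #19, #21.
So alternate 3 is #21.

21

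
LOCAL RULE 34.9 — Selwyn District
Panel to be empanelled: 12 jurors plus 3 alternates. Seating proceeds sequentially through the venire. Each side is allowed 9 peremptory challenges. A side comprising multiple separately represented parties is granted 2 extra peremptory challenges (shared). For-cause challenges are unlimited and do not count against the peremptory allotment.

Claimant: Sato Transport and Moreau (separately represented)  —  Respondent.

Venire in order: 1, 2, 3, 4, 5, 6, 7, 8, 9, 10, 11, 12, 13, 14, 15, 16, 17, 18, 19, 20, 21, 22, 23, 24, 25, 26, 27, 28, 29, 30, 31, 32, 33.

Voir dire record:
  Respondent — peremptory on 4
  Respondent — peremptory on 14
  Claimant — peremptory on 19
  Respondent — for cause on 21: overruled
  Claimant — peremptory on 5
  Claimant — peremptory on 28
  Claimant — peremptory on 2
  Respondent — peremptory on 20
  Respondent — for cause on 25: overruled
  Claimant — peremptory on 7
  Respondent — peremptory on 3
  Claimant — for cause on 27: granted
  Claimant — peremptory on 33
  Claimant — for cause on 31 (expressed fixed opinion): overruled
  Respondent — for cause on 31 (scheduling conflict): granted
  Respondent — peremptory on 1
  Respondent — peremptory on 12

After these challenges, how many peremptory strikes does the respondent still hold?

3

Respondent allotment: 9.
Respondent peremptories used: #4, #14, #20, #3, #1, #12 — 6 (for-cause on #21, #25, #31 don't count).
Remaining: 9 − 6 = 3.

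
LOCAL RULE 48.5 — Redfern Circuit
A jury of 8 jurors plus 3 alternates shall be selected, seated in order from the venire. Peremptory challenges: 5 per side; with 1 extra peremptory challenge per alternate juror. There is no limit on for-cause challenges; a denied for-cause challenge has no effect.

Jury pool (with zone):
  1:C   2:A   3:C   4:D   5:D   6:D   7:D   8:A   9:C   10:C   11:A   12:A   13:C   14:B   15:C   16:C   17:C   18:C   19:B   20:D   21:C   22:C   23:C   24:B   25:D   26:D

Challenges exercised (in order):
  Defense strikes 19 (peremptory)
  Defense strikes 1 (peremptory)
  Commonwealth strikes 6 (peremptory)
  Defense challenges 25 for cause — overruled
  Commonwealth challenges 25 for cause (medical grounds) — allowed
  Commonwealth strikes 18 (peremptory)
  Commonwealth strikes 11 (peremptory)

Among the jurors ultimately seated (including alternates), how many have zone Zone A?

3

Removed: #1, #6, #11, #18, #19, #25.
Seated (11 incl. alternates): #2, #3, #4, #5, #7, #8, #9, #10, #12, #13, #14.
Of those, in Zone A: #2, #8, #12 → 3.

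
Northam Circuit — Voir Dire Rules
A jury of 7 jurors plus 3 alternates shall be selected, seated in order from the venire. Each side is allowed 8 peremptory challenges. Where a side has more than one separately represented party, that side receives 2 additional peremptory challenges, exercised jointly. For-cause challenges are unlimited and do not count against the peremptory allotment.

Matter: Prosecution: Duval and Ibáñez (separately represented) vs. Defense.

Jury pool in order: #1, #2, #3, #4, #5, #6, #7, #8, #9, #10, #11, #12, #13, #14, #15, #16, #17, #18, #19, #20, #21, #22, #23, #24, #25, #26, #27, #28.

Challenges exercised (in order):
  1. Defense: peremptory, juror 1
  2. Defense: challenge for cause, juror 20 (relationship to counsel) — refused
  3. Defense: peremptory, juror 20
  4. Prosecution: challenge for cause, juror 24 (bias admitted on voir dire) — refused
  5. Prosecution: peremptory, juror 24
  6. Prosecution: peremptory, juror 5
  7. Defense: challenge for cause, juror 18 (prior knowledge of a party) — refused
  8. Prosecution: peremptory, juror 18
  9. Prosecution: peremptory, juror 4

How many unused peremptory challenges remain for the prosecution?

6

Prosecution allotment: 8 base + 2 multi-party = 10.
Prosecution peremptories used: #24, #5, #18, #4 — 4 (the for-cause on #24 doesn't count).
Remaining: 10 − 4 = 6.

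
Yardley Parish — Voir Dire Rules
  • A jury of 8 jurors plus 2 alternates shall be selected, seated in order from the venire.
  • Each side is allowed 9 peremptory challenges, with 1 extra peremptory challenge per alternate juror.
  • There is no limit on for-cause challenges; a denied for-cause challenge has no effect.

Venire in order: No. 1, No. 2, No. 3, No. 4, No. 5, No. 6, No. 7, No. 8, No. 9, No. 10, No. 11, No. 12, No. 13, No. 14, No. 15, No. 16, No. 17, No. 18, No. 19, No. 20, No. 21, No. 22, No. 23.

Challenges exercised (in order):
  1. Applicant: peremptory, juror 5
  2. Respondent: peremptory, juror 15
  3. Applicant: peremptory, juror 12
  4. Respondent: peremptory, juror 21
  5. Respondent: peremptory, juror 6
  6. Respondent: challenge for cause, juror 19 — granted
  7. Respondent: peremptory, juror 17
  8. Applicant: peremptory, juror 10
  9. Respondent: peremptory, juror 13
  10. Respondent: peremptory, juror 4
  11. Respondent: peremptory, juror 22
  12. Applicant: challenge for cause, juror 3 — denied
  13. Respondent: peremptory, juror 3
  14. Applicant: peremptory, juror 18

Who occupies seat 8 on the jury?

16

Removed: #3, #4, #5, #6, #10, #12, #13, #15, #17, #18, #19, #21, #22.
Seating in order: seats 1–8 → #1, #2, #7, #8, #9, #11, #14, #16; alternates → #20, #23.
So seat 8 is #16.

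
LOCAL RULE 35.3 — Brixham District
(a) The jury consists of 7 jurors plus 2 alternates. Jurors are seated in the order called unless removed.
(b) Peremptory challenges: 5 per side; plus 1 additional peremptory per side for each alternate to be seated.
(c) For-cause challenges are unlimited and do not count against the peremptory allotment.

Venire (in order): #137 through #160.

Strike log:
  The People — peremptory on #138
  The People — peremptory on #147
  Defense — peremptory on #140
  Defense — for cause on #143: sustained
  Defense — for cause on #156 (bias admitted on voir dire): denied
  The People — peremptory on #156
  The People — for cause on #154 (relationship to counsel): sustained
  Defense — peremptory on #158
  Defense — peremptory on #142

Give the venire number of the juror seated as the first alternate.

Removed: #138, #140, #142, #143, #147, #154, #156, #158.
Seating in order: seats 1–7 → #137, #139, #141, #144, #145, #146, #148; alternates → #149, #150.
So alternate 1 is #149.

149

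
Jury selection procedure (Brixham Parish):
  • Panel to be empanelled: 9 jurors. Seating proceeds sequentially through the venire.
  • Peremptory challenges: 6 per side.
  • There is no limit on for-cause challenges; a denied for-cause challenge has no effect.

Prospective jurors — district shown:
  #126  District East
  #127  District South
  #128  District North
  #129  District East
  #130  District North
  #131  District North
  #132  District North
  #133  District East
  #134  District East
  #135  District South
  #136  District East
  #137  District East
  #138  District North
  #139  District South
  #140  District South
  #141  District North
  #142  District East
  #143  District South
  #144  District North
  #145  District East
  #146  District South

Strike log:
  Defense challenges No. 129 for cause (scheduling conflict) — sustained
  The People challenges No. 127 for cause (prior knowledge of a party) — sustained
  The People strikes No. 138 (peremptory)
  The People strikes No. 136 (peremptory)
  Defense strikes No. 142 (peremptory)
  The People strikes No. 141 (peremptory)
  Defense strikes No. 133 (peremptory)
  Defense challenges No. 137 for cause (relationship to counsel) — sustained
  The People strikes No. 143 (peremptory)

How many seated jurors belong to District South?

3

Removed: #127, #129, #133, #136, #137, #138, #141, #142, #143.
Seated jurors 1–9: #126, #128, #130, #131, #132, #134, #135, #139, #140.
Of those, in District South: #135, #139, #140 → 3.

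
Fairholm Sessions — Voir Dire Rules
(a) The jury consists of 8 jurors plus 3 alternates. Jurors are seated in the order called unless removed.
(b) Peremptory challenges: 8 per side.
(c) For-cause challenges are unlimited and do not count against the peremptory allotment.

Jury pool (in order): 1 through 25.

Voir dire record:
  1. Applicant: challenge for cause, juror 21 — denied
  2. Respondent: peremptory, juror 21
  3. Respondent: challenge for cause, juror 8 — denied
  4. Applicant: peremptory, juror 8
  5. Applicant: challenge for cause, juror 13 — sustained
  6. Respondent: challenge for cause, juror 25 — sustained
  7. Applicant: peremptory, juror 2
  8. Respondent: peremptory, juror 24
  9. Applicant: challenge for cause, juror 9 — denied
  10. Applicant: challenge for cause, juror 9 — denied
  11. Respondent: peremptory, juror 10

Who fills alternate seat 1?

Removed: #2, #8, #10, #13, #21, #24, #25. (#9 stays — for-cause denied.)
Seating in order: seats 1–8 → #1, #3, #4, #5, #6, #7, #9, #11; alternates → #12, #14, #15.
So alternate 1 is #12.

12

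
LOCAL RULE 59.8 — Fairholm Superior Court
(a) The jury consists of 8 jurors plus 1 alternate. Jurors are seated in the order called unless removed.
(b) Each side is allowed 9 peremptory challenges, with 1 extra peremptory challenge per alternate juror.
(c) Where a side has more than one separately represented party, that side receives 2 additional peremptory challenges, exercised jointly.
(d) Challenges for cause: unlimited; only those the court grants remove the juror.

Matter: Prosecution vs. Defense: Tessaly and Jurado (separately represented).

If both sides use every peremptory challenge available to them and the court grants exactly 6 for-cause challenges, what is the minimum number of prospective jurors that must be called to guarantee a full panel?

37

Seats to fill: 8 + 1 alternates = 9.
Peremptories — Prosecution: 9 + 1×1 = 10; Defense: 9 + 1×1 + 2 = 12; total 22.
For-cause removals: 6.
Minimum venire: 9 + 22 + 6 = 37.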